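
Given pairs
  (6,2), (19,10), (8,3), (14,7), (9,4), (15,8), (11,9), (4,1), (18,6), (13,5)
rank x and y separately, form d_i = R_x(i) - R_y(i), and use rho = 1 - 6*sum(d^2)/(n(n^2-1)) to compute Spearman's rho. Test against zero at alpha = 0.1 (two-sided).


Step 1: Rank x and y separately (midranks; no ties here).
rank(x): 6->2, 19->10, 8->3, 14->7, 9->4, 15->8, 11->5, 4->1, 18->9, 13->6
rank(y): 2->2, 10->10, 3->3, 7->7, 4->4, 8->8, 9->9, 1->1, 6->6, 5->5
Step 2: d_i = R_x(i) - R_y(i); compute d_i^2.
  (2-2)^2=0, (10-10)^2=0, (3-3)^2=0, (7-7)^2=0, (4-4)^2=0, (8-8)^2=0, (5-9)^2=16, (1-1)^2=0, (9-6)^2=9, (6-5)^2=1
sum(d^2) = 26.
Step 3: rho = 1 - 6*26 / (10*(10^2 - 1)) = 1 - 156/990 = 0.842424.
Step 4: Under H0, t = rho * sqrt((n-2)/(1-rho^2)) = 4.4222 ~ t(8).
Step 5: Two-sided p-value from the t-distribution with 8 df = 0.002220.
Step 6: alpha = 0.1. reject H0.

rho = 0.8424, p = 0.002220, reject H0 at alpha = 0.1.


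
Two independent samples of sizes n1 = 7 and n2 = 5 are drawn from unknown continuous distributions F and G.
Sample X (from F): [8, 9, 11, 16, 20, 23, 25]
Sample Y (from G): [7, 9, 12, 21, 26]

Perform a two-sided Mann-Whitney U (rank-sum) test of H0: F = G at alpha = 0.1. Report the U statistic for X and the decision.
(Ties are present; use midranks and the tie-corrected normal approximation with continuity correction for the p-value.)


Step 1: Combine and sort all 12 observations; assign midranks.
sorted (value, group): (7,Y), (8,X), (9,X), (9,Y), (11,X), (12,Y), (16,X), (20,X), (21,Y), (23,X), (25,X), (26,Y)
ranks: 7->1, 8->2, 9->3.5, 9->3.5, 11->5, 12->6, 16->7, 20->8, 21->9, 23->10, 25->11, 26->12
Step 2: Rank sum for X: R1 = 2 + 3.5 + 5 + 7 + 8 + 10 + 11 = 46.5.
Step 3: U_X = R1 - n1(n1+1)/2 = 46.5 - 7*8/2 = 46.5 - 28 = 18.5.
       U_Y = n1*n2 - U_X = 35 - 18.5 = 16.5.
Step 4: Ties are present, so use the tie-corrected normal approximation (with continuity correction) for the p-value.
Step 5: p-value = 0.935170; compare to alpha = 0.1. fail to reject H0.

U_X = 18.5, p = 0.935170, fail to reject H0 at alpha = 0.1.


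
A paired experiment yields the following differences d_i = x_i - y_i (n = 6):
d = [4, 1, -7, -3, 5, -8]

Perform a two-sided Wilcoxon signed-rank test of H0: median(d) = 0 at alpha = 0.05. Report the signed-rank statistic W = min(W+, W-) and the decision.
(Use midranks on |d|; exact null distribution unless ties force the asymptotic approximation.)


Step 1: Drop any zero differences (none here) and take |d_i|.
|d| = [4, 1, 7, 3, 5, 8]
Step 2: Midrank |d_i| (ties get averaged ranks).
ranks: |4|->3, |1|->1, |7|->5, |3|->2, |5|->4, |8|->6
Step 3: Attach original signs; sum ranks with positive sign and with negative sign.
W+ = 3 + 1 + 4 = 8
W- = 5 + 2 + 6 = 13
(Check: W+ + W- = 21 should equal n(n+1)/2 = 21.)
Step 4: Test statistic W = min(W+, W-) = 8.
Step 5: No ties, so the exact null distribution over the 2^6 = 64 sign assignments gives the two-sided p-value = 0.687500.
Step 6: alpha = 0.05. fail to reject H0.

W+ = 8, W- = 13, W = min = 8, p = 0.687500, fail to reject H0.


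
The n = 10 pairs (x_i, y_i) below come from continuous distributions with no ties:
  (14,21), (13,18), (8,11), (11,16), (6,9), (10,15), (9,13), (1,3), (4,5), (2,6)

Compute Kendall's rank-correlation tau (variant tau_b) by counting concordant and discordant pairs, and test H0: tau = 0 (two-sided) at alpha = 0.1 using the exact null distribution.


Step 1: Enumerate the 45 unordered pairs (i,j) with i<j and classify each by sign(x_j-x_i) * sign(y_j-y_i).
  (1,2):dx=-1,dy=-3->C; (1,3):dx=-6,dy=-10->C; (1,4):dx=-3,dy=-5->C; (1,5):dx=-8,dy=-12->C
  (1,6):dx=-4,dy=-6->C; (1,7):dx=-5,dy=-8->C; (1,8):dx=-13,dy=-18->C; (1,9):dx=-10,dy=-16->C
  (1,10):dx=-12,dy=-15->C; (2,3):dx=-5,dy=-7->C; (2,4):dx=-2,dy=-2->C; (2,5):dx=-7,dy=-9->C
  (2,6):dx=-3,dy=-3->C; (2,7):dx=-4,dy=-5->C; (2,8):dx=-12,dy=-15->C; (2,9):dx=-9,dy=-13->C
  (2,10):dx=-11,dy=-12->C; (3,4):dx=+3,dy=+5->C; (3,5):dx=-2,dy=-2->C; (3,6):dx=+2,dy=+4->C
  (3,7):dx=+1,dy=+2->C; (3,8):dx=-7,dy=-8->C; (3,9):dx=-4,dy=-6->C; (3,10):dx=-6,dy=-5->C
  (4,5):dx=-5,dy=-7->C; (4,6):dx=-1,dy=-1->C; (4,7):dx=-2,dy=-3->C; (4,8):dx=-10,dy=-13->C
  (4,9):dx=-7,dy=-11->C; (4,10):dx=-9,dy=-10->C; (5,6):dx=+4,dy=+6->C; (5,7):dx=+3,dy=+4->C
  (5,8):dx=-5,dy=-6->C; (5,9):dx=-2,dy=-4->C; (5,10):dx=-4,dy=-3->C; (6,7):dx=-1,dy=-2->C
  (6,8):dx=-9,dy=-12->C; (6,9):dx=-6,dy=-10->C; (6,10):dx=-8,dy=-9->C; (7,8):dx=-8,dy=-10->C
  (7,9):dx=-5,dy=-8->C; (7,10):dx=-7,dy=-7->C; (8,9):dx=+3,dy=+2->C; (8,10):dx=+1,dy=+3->C
  (9,10):dx=-2,dy=+1->D
Step 2: C = 44, D = 1, total pairs = 45.
Step 3: tau = (C - D)/(n(n-1)/2) = (44 - 1)/45 = 0.955556.
Step 4: Exact two-sided p-value (enumerate n! = 3628800 permutations of y under H0): p = 0.000006.
Step 5: alpha = 0.1. reject H0.

tau_b = 0.9556 (C=44, D=1), p = 0.000006, reject H0.


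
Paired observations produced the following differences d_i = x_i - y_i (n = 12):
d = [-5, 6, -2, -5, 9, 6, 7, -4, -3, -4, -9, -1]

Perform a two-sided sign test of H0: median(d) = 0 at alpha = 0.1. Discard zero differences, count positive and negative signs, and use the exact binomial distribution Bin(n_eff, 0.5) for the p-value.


Step 1: Discard zero differences. Original n = 12; n_eff = number of nonzero differences = 12.
Nonzero differences (with sign): -5, +6, -2, -5, +9, +6, +7, -4, -3, -4, -9, -1
Step 2: Count signs: positive = 4, negative = 8.
Step 3: Under H0: P(positive) = 0.5, so the number of positives S ~ Bin(12, 0.5).
Step 4: Two-sided exact p-value = sum of Bin(12,0.5) probabilities at or below the observed probability = 0.387695.
Step 5: alpha = 0.1. fail to reject H0.

n_eff = 12, pos = 4, neg = 8, p = 0.387695, fail to reject H0.


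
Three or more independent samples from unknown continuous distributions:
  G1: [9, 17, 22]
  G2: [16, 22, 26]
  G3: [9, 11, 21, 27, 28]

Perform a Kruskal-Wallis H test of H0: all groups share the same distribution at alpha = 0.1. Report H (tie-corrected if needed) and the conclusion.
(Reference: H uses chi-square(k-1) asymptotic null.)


Step 1: Combine all N = 11 observations and assign midranks.
sorted (value, group, rank): (9,G1,1.5), (9,G3,1.5), (11,G3,3), (16,G2,4), (17,G1,5), (21,G3,6), (22,G1,7.5), (22,G2,7.5), (26,G2,9), (27,G3,10), (28,G3,11)
Step 2: Sum ranks within each group.
R_1 = 14 (n_1 = 3)
R_2 = 20.5 (n_2 = 3)
R_3 = 31.5 (n_3 = 5)
Step 3: H = 12/(N(N+1)) * sum(R_i^2/n_i) - 3(N+1)
     = 12/(11*12) * (14^2/3 + 20.5^2/3 + 31.5^2/5) - 3*12
     = 0.090909 * 403.867 - 36
     = 0.715152.
Step 4: Ties present; correction factor C = 1 - 12/(11^3 - 11) = 0.990909. Corrected H = 0.715152 / 0.990909 = 0.721713.
Step 5: Under H0, H ~ chi^2(2); p-value = 0.697079.
Step 6: alpha = 0.1. fail to reject H0.

H = 0.7217, df = 2, p = 0.697079, fail to reject H0.


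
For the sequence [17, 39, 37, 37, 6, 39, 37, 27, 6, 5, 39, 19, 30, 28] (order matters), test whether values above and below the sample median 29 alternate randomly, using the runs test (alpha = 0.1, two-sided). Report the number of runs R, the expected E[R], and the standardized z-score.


Step 1: Compute median = 29; label A = above, B = below.
Labels in order: BAAABAABBBABAB  (n_A = 7, n_B = 7)
Step 2: Count runs R = 9.
Step 3: Under H0 (random ordering), E[R] = 2*n_A*n_B/(n_A+n_B) + 1 = 2*7*7/14 + 1 = 8.0000.
        Var[R] = 2*n_A*n_B*(2*n_A*n_B - n_A - n_B) / ((n_A+n_B)^2 * (n_A+n_B-1)) = 8232/2548 = 3.2308.
        SD[R] = 1.7974.
Step 4: Continuity-corrected z = (R - 0.5 - E[R]) / SD[R] = (9 - 0.5 - 8.0000) / 1.7974 = 0.2782.
Step 5: Two-sided p-value via normal approximation = 2*(1 - Phi(|z|)) = 0.780879.
Step 6: alpha = 0.1. fail to reject H0.

R = 9, z = 0.2782, p = 0.780879, fail to reject H0.


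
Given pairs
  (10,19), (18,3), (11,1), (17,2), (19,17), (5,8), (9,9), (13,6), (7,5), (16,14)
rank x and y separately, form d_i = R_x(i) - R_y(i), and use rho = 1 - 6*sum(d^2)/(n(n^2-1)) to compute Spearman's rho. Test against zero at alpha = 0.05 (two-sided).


Step 1: Rank x and y separately (midranks; no ties here).
rank(x): 10->4, 18->9, 11->5, 17->8, 19->10, 5->1, 9->3, 13->6, 7->2, 16->7
rank(y): 19->10, 3->3, 1->1, 2->2, 17->9, 8->6, 9->7, 6->5, 5->4, 14->8
Step 2: d_i = R_x(i) - R_y(i); compute d_i^2.
  (4-10)^2=36, (9-3)^2=36, (5-1)^2=16, (8-2)^2=36, (10-9)^2=1, (1-6)^2=25, (3-7)^2=16, (6-5)^2=1, (2-4)^2=4, (7-8)^2=1
sum(d^2) = 172.
Step 3: rho = 1 - 6*172 / (10*(10^2 - 1)) = 1 - 1032/990 = -0.042424.
Step 4: Under H0, t = rho * sqrt((n-2)/(1-rho^2)) = -0.1201 ~ t(8).
Step 5: Two-sided p-value from the t-distribution with 8 df = 0.907364.
Step 6: alpha = 0.05. fail to reject H0.

rho = -0.0424, p = 0.907364, fail to reject H0 at alpha = 0.05.


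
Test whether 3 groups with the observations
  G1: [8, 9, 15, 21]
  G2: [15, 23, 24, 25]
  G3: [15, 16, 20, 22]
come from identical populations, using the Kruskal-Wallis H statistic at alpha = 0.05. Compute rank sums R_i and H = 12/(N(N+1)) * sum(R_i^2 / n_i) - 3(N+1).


Step 1: Combine all N = 12 observations and assign midranks.
sorted (value, group, rank): (8,G1,1), (9,G1,2), (15,G1,4), (15,G2,4), (15,G3,4), (16,G3,6), (20,G3,7), (21,G1,8), (22,G3,9), (23,G2,10), (24,G2,11), (25,G2,12)
Step 2: Sum ranks within each group.
R_1 = 15 (n_1 = 4)
R_2 = 37 (n_2 = 4)
R_3 = 26 (n_3 = 4)
Step 3: H = 12/(N(N+1)) * sum(R_i^2/n_i) - 3(N+1)
     = 12/(12*13) * (15^2/4 + 37^2/4 + 26^2/4) - 3*13
     = 0.076923 * 567.5 - 39
     = 4.653846.
Step 4: Ties present; correction factor C = 1 - 24/(12^3 - 12) = 0.986014. Corrected H = 4.653846 / 0.986014 = 4.719858.
Step 5: Under H0, H ~ chi^2(2); p-value = 0.094427.
Step 6: alpha = 0.05. fail to reject H0.

H = 4.7199, df = 2, p = 0.094427, fail to reject H0.


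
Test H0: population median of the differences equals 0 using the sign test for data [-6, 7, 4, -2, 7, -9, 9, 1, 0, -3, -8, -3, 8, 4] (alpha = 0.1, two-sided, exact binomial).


Step 1: Discard zero differences. Original n = 14; n_eff = number of nonzero differences = 13.
Nonzero differences (with sign): -6, +7, +4, -2, +7, -9, +9, +1, -3, -8, -3, +8, +4
Step 2: Count signs: positive = 7, negative = 6.
Step 3: Under H0: P(positive) = 0.5, so the number of positives S ~ Bin(13, 0.5).
Step 4: Two-sided exact p-value = sum of Bin(13,0.5) probabilities at or below the observed probability = 1.000000.
Step 5: alpha = 0.1. fail to reject H0.

n_eff = 13, pos = 7, neg = 6, p = 1.000000, fail to reject H0.


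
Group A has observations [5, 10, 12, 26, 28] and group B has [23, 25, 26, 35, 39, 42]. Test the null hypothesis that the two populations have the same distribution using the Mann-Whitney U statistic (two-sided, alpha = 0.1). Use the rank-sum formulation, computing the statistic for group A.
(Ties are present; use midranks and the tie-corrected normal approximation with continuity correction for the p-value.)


Step 1: Combine and sort all 11 observations; assign midranks.
sorted (value, group): (5,X), (10,X), (12,X), (23,Y), (25,Y), (26,X), (26,Y), (28,X), (35,Y), (39,Y), (42,Y)
ranks: 5->1, 10->2, 12->3, 23->4, 25->5, 26->6.5, 26->6.5, 28->8, 35->9, 39->10, 42->11
Step 2: Rank sum for X: R1 = 1 + 2 + 3 + 6.5 + 8 = 20.5.
Step 3: U_X = R1 - n1(n1+1)/2 = 20.5 - 5*6/2 = 20.5 - 15 = 5.5.
       U_Y = n1*n2 - U_X = 30 - 5.5 = 24.5.
Step 4: Ties are present, so use the tie-corrected normal approximation (with continuity correction) for the p-value.
Step 5: p-value = 0.099576; compare to alpha = 0.1. reject H0.

U_X = 5.5, p = 0.099576, reject H0 at alpha = 0.1.


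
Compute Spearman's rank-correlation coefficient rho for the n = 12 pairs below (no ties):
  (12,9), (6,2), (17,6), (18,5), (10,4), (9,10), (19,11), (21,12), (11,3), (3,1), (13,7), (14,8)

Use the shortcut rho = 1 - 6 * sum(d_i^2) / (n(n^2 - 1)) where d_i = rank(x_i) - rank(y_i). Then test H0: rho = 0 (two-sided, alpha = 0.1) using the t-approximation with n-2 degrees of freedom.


Step 1: Rank x and y separately (midranks; no ties here).
rank(x): 12->6, 6->2, 17->9, 18->10, 10->4, 9->3, 19->11, 21->12, 11->5, 3->1, 13->7, 14->8
rank(y): 9->9, 2->2, 6->6, 5->5, 4->4, 10->10, 11->11, 12->12, 3->3, 1->1, 7->7, 8->8
Step 2: d_i = R_x(i) - R_y(i); compute d_i^2.
  (6-9)^2=9, (2-2)^2=0, (9-6)^2=9, (10-5)^2=25, (4-4)^2=0, (3-10)^2=49, (11-11)^2=0, (12-12)^2=0, (5-3)^2=4, (1-1)^2=0, (7-7)^2=0, (8-8)^2=0
sum(d^2) = 96.
Step 3: rho = 1 - 6*96 / (12*(12^2 - 1)) = 1 - 576/1716 = 0.664336.
Step 4: Under H0, t = rho * sqrt((n-2)/(1-rho^2)) = 2.8107 ~ t(10).
Step 5: Two-sided p-value from the t-distribution with 10 df = 0.018453.
Step 6: alpha = 0.1. reject H0.

rho = 0.6643, p = 0.018453, reject H0 at alpha = 0.1.


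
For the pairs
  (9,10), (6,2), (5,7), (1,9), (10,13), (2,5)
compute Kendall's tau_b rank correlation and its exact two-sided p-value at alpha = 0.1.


Step 1: Enumerate the 15 unordered pairs (i,j) with i<j and classify each by sign(x_j-x_i) * sign(y_j-y_i).
  (1,2):dx=-3,dy=-8->C; (1,3):dx=-4,dy=-3->C; (1,4):dx=-8,dy=-1->C; (1,5):dx=+1,dy=+3->C
  (1,6):dx=-7,dy=-5->C; (2,3):dx=-1,dy=+5->D; (2,4):dx=-5,dy=+7->D; (2,5):dx=+4,dy=+11->C
  (2,6):dx=-4,dy=+3->D; (3,4):dx=-4,dy=+2->D; (3,5):dx=+5,dy=+6->C; (3,6):dx=-3,dy=-2->C
  (4,5):dx=+9,dy=+4->C; (4,6):dx=+1,dy=-4->D; (5,6):dx=-8,dy=-8->C
Step 2: C = 10, D = 5, total pairs = 15.
Step 3: tau = (C - D)/(n(n-1)/2) = (10 - 5)/15 = 0.333333.
Step 4: Exact two-sided p-value (enumerate n! = 720 permutations of y under H0): p = 0.469444.
Step 5: alpha = 0.1. fail to reject H0.

tau_b = 0.3333 (C=10, D=5), p = 0.469444, fail to reject H0.


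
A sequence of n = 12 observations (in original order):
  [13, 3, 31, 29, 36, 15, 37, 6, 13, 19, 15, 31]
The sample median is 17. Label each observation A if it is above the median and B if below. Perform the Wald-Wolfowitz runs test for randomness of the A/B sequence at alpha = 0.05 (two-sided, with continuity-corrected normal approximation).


Step 1: Compute median = 17; label A = above, B = below.
Labels in order: BBAAABABBABA  (n_A = 6, n_B = 6)
Step 2: Count runs R = 8.
Step 3: Under H0 (random ordering), E[R] = 2*n_A*n_B/(n_A+n_B) + 1 = 2*6*6/12 + 1 = 7.0000.
        Var[R] = 2*n_A*n_B*(2*n_A*n_B - n_A - n_B) / ((n_A+n_B)^2 * (n_A+n_B-1)) = 4320/1584 = 2.7273.
        SD[R] = 1.6514.
Step 4: Continuity-corrected z = (R - 0.5 - E[R]) / SD[R] = (8 - 0.5 - 7.0000) / 1.6514 = 0.3028.
Step 5: Two-sided p-value via normal approximation = 2*(1 - Phi(|z|)) = 0.762069.
Step 6: alpha = 0.05. fail to reject H0.

R = 8, z = 0.3028, p = 0.762069, fail to reject H0.


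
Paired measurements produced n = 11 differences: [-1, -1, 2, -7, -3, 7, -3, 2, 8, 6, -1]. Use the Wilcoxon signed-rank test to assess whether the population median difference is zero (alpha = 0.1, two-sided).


Step 1: Drop any zero differences (none here) and take |d_i|.
|d| = [1, 1, 2, 7, 3, 7, 3, 2, 8, 6, 1]
Step 2: Midrank |d_i| (ties get averaged ranks).
ranks: |1|->2, |1|->2, |2|->4.5, |7|->9.5, |3|->6.5, |7|->9.5, |3|->6.5, |2|->4.5, |8|->11, |6|->8, |1|->2
Step 3: Attach original signs; sum ranks with positive sign and with negative sign.
W+ = 4.5 + 9.5 + 4.5 + 11 + 8 = 37.5
W- = 2 + 2 + 9.5 + 6.5 + 6.5 + 2 = 28.5
(Check: W+ + W- = 66 should equal n(n+1)/2 = 66.)
Step 4: Test statistic W = min(W+, W-) = 28.5.
Step 5: Ties in |d|, so use the tie-corrected normal approximation.
        E[W] = n(n+1)/4 = 11*12/4 = 33.
        Tie groups: |d|=1 (t=3), |d|=2 (t=2), |d|=3 (t=2), |d|=7 (t=2); sum(t^3 - t) = 42.
        Var[W] = n(n+1)(2n+1)/24 - sum(t^3-t)/48 = 3036/24 - 42/48 = 125.625.
        z = (W - E[W]) / sqrt(Var[W]) = (28.5 - 33) / 11.2083 = -0.4015.
        Two-sided p = 2*Phi(z) = 0.688060.
Step 6: alpha = 0.1. fail to reject H0.

W+ = 37.5, W- = 28.5, W = min = 28.5, p = 0.688060, fail to reject H0.


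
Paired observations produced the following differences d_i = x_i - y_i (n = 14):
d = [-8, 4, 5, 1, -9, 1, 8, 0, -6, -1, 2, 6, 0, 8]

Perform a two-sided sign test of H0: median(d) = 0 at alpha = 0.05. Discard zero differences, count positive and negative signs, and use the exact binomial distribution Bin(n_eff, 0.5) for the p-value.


Step 1: Discard zero differences. Original n = 14; n_eff = number of nonzero differences = 12.
Nonzero differences (with sign): -8, +4, +5, +1, -9, +1, +8, -6, -1, +2, +6, +8
Step 2: Count signs: positive = 8, negative = 4.
Step 3: Under H0: P(positive) = 0.5, so the number of positives S ~ Bin(12, 0.5).
Step 4: Two-sided exact p-value = sum of Bin(12,0.5) probabilities at or below the observed probability = 0.387695.
Step 5: alpha = 0.05. fail to reject H0.

n_eff = 12, pos = 8, neg = 4, p = 0.387695, fail to reject H0.


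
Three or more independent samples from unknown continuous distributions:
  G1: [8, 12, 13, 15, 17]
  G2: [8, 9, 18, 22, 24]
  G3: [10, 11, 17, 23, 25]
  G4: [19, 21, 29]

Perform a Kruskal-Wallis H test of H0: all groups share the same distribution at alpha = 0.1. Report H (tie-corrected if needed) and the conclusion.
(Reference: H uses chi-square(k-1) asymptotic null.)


Step 1: Combine all N = 18 observations and assign midranks.
sorted (value, group, rank): (8,G1,1.5), (8,G2,1.5), (9,G2,3), (10,G3,4), (11,G3,5), (12,G1,6), (13,G1,7), (15,G1,8), (17,G1,9.5), (17,G3,9.5), (18,G2,11), (19,G4,12), (21,G4,13), (22,G2,14), (23,G3,15), (24,G2,16), (25,G3,17), (29,G4,18)
Step 2: Sum ranks within each group.
R_1 = 32 (n_1 = 5)
R_2 = 45.5 (n_2 = 5)
R_3 = 50.5 (n_3 = 5)
R_4 = 43 (n_4 = 3)
Step 3: H = 12/(N(N+1)) * sum(R_i^2/n_i) - 3(N+1)
     = 12/(18*19) * (32^2/5 + 45.5^2/5 + 50.5^2/5 + 43^2/3) - 3*19
     = 0.035088 * 1745.23 - 57
     = 4.236257.
Step 4: Ties present; correction factor C = 1 - 12/(18^3 - 18) = 0.997936. Corrected H = 4.236257 / 0.997936 = 4.245019.
Step 5: Under H0, H ~ chi^2(3); p-value = 0.236193.
Step 6: alpha = 0.1. fail to reject H0.

H = 4.2450, df = 3, p = 0.236193, fail to reject H0.


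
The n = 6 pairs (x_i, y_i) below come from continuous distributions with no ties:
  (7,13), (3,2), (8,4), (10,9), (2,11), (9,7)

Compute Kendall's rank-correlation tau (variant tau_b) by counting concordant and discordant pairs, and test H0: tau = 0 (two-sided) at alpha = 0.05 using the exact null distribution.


Step 1: Enumerate the 15 unordered pairs (i,j) with i<j and classify each by sign(x_j-x_i) * sign(y_j-y_i).
  (1,2):dx=-4,dy=-11->C; (1,3):dx=+1,dy=-9->D; (1,4):dx=+3,dy=-4->D; (1,5):dx=-5,dy=-2->C
  (1,6):dx=+2,dy=-6->D; (2,3):dx=+5,dy=+2->C; (2,4):dx=+7,dy=+7->C; (2,5):dx=-1,dy=+9->D
  (2,6):dx=+6,dy=+5->C; (3,4):dx=+2,dy=+5->C; (3,5):dx=-6,dy=+7->D; (3,6):dx=+1,dy=+3->C
  (4,5):dx=-8,dy=+2->D; (4,6):dx=-1,dy=-2->C; (5,6):dx=+7,dy=-4->D
Step 2: C = 8, D = 7, total pairs = 15.
Step 3: tau = (C - D)/(n(n-1)/2) = (8 - 7)/15 = 0.066667.
Step 4: Exact two-sided p-value (enumerate n! = 720 permutations of y under H0): p = 1.000000.
Step 5: alpha = 0.05. fail to reject H0.

tau_b = 0.0667 (C=8, D=7), p = 1.000000, fail to reject H0.


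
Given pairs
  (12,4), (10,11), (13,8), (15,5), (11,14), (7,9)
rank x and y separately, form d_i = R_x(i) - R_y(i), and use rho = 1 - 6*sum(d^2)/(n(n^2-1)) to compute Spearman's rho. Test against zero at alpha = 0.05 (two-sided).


Step 1: Rank x and y separately (midranks; no ties here).
rank(x): 12->4, 10->2, 13->5, 15->6, 11->3, 7->1
rank(y): 4->1, 11->5, 8->3, 5->2, 14->6, 9->4
Step 2: d_i = R_x(i) - R_y(i); compute d_i^2.
  (4-1)^2=9, (2-5)^2=9, (5-3)^2=4, (6-2)^2=16, (3-6)^2=9, (1-4)^2=9
sum(d^2) = 56.
Step 3: rho = 1 - 6*56 / (6*(6^2 - 1)) = 1 - 336/210 = -0.600000.
Step 4: Under H0, t = rho * sqrt((n-2)/(1-rho^2)) = -1.5000 ~ t(4).
Step 5: Two-sided p-value from the t-distribution with 4 df = 0.208000.
Step 6: alpha = 0.05. fail to reject H0.

rho = -0.6000, p = 0.208000, fail to reject H0 at alpha = 0.05.


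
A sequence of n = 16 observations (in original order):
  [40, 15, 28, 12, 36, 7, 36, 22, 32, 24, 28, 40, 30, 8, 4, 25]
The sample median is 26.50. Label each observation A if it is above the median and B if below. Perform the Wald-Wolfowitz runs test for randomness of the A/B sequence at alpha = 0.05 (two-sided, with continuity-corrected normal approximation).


Step 1: Compute median = 26.50; label A = above, B = below.
Labels in order: ABABABABABAAABBB  (n_A = 8, n_B = 8)
Step 2: Count runs R = 12.
Step 3: Under H0 (random ordering), E[R] = 2*n_A*n_B/(n_A+n_B) + 1 = 2*8*8/16 + 1 = 9.0000.
        Var[R] = 2*n_A*n_B*(2*n_A*n_B - n_A - n_B) / ((n_A+n_B)^2 * (n_A+n_B-1)) = 14336/3840 = 3.7333.
        SD[R] = 1.9322.
Step 4: Continuity-corrected z = (R - 0.5 - E[R]) / SD[R] = (12 - 0.5 - 9.0000) / 1.9322 = 1.2939.
Step 5: Two-sided p-value via normal approximation = 2*(1 - Phi(|z|)) = 0.195709.
Step 6: alpha = 0.05. fail to reject H0.

R = 12, z = 1.2939, p = 0.195709, fail to reject H0.


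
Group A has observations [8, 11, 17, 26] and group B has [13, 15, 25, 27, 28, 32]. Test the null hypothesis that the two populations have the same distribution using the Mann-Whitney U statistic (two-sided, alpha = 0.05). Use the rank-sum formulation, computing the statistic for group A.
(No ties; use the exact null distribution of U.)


Step 1: Combine and sort all 10 observations; assign midranks.
sorted (value, group): (8,X), (11,X), (13,Y), (15,Y), (17,X), (25,Y), (26,X), (27,Y), (28,Y), (32,Y)
ranks: 8->1, 11->2, 13->3, 15->4, 17->5, 25->6, 26->7, 27->8, 28->9, 32->10
Step 2: Rank sum for X: R1 = 1 + 2 + 5 + 7 = 15.
Step 3: U_X = R1 - n1(n1+1)/2 = 15 - 4*5/2 = 15 - 10 = 5.
       U_Y = n1*n2 - U_X = 24 - 5 = 19.
Step 4: No ties, so the exact null distribution of U (based on enumerating the C(10,4) = 210 equally likely rank assignments) gives the two-sided p-value.
Step 5: p-value = 0.171429; compare to alpha = 0.05. fail to reject H0.

U_X = 5, p = 0.171429, fail to reject H0 at alpha = 0.05.


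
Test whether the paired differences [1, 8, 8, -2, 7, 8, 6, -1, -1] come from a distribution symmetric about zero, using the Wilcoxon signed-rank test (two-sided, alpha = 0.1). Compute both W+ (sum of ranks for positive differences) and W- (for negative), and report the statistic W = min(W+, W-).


Step 1: Drop any zero differences (none here) and take |d_i|.
|d| = [1, 8, 8, 2, 7, 8, 6, 1, 1]
Step 2: Midrank |d_i| (ties get averaged ranks).
ranks: |1|->2, |8|->8, |8|->8, |2|->4, |7|->6, |8|->8, |6|->5, |1|->2, |1|->2
Step 3: Attach original signs; sum ranks with positive sign and with negative sign.
W+ = 2 + 8 + 8 + 6 + 8 + 5 = 37
W- = 4 + 2 + 2 = 8
(Check: W+ + W- = 45 should equal n(n+1)/2 = 45.)
Step 4: Test statistic W = min(W+, W-) = 8.
Step 5: Ties in |d|, so use the tie-corrected normal approximation.
        E[W] = n(n+1)/4 = 9*10/4 = 22.5.
        Tie groups: |d|=1 (t=3), |d|=8 (t=3); sum(t^3 - t) = 48.
        Var[W] = n(n+1)(2n+1)/24 - sum(t^3-t)/48 = 1710/24 - 48/48 = 70.25.
        z = (W - E[W]) / sqrt(Var[W]) = (8 - 22.5) / 8.3815 = -1.7300.
        Two-sided p = 2*Phi(z) = 0.083631.
Step 6: alpha = 0.1. reject H0.

W+ = 37, W- = 8, W = min = 8, p = 0.083631, reject H0.


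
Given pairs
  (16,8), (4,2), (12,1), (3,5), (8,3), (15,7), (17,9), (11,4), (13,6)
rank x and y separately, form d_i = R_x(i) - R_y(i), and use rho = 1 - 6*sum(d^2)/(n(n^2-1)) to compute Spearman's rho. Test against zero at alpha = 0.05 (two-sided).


Step 1: Rank x and y separately (midranks; no ties here).
rank(x): 16->8, 4->2, 12->5, 3->1, 8->3, 15->7, 17->9, 11->4, 13->6
rank(y): 8->8, 2->2, 1->1, 5->5, 3->3, 7->7, 9->9, 4->4, 6->6
Step 2: d_i = R_x(i) - R_y(i); compute d_i^2.
  (8-8)^2=0, (2-2)^2=0, (5-1)^2=16, (1-5)^2=16, (3-3)^2=0, (7-7)^2=0, (9-9)^2=0, (4-4)^2=0, (6-6)^2=0
sum(d^2) = 32.
Step 3: rho = 1 - 6*32 / (9*(9^2 - 1)) = 1 - 192/720 = 0.733333.
Step 4: Under H0, t = rho * sqrt((n-2)/(1-rho^2)) = 2.8538 ~ t(7).
Step 5: Two-sided p-value from the t-distribution with 7 df = 0.024554.
Step 6: alpha = 0.05. reject H0.

rho = 0.7333, p = 0.024554, reject H0 at alpha = 0.05.


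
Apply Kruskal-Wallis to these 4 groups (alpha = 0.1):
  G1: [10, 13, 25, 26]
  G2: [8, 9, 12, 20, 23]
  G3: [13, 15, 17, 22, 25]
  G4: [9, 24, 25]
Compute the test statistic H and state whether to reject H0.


Step 1: Combine all N = 17 observations and assign midranks.
sorted (value, group, rank): (8,G2,1), (9,G2,2.5), (9,G4,2.5), (10,G1,4), (12,G2,5), (13,G1,6.5), (13,G3,6.5), (15,G3,8), (17,G3,9), (20,G2,10), (22,G3,11), (23,G2,12), (24,G4,13), (25,G1,15), (25,G3,15), (25,G4,15), (26,G1,17)
Step 2: Sum ranks within each group.
R_1 = 42.5 (n_1 = 4)
R_2 = 30.5 (n_2 = 5)
R_3 = 49.5 (n_3 = 5)
R_4 = 30.5 (n_4 = 3)
Step 3: H = 12/(N(N+1)) * sum(R_i^2/n_i) - 3(N+1)
     = 12/(17*18) * (42.5^2/4 + 30.5^2/5 + 49.5^2/5 + 30.5^2/3) - 3*18
     = 0.039216 * 1437.75 - 54
     = 2.382190.
Step 4: Ties present; correction factor C = 1 - 36/(17^3 - 17) = 0.992647. Corrected H = 2.382190 / 0.992647 = 2.399835.
Step 5: Under H0, H ~ chi^2(3); p-value = 0.493665.
Step 6: alpha = 0.1. fail to reject H0.

H = 2.3998, df = 3, p = 0.493665, fail to reject H0.


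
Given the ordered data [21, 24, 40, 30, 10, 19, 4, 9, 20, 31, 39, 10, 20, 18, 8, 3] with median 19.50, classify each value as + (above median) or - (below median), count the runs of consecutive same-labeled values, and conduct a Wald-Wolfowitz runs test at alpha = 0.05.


Step 1: Compute median = 19.50; label A = above, B = below.
Labels in order: AAAABBBBAAABABBB  (n_A = 8, n_B = 8)
Step 2: Count runs R = 6.
Step 3: Under H0 (random ordering), E[R] = 2*n_A*n_B/(n_A+n_B) + 1 = 2*8*8/16 + 1 = 9.0000.
        Var[R] = 2*n_A*n_B*(2*n_A*n_B - n_A - n_B) / ((n_A+n_B)^2 * (n_A+n_B-1)) = 14336/3840 = 3.7333.
        SD[R] = 1.9322.
Step 4: Continuity-corrected z = (R + 0.5 - E[R]) / SD[R] = (6 + 0.5 - 9.0000) / 1.9322 = -1.2939.
Step 5: Two-sided p-value via normal approximation = 2*(1 - Phi(|z|)) = 0.195709.
Step 6: alpha = 0.05. fail to reject H0.

R = 6, z = -1.2939, p = 0.195709, fail to reject H0.


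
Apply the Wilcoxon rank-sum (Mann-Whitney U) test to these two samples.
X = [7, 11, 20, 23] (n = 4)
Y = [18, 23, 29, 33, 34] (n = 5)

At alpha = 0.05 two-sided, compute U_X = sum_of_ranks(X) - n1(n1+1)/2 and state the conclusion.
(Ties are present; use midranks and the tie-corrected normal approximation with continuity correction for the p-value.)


Step 1: Combine and sort all 9 observations; assign midranks.
sorted (value, group): (7,X), (11,X), (18,Y), (20,X), (23,X), (23,Y), (29,Y), (33,Y), (34,Y)
ranks: 7->1, 11->2, 18->3, 20->4, 23->5.5, 23->5.5, 29->7, 33->8, 34->9
Step 2: Rank sum for X: R1 = 1 + 2 + 4 + 5.5 = 12.5.
Step 3: U_X = R1 - n1(n1+1)/2 = 12.5 - 4*5/2 = 12.5 - 10 = 2.5.
       U_Y = n1*n2 - U_X = 20 - 2.5 = 17.5.
Step 4: Ties are present, so use the tie-corrected normal approximation (with continuity correction) for the p-value.
Step 5: p-value = 0.085100; compare to alpha = 0.05. fail to reject H0.

U_X = 2.5, p = 0.085100, fail to reject H0 at alpha = 0.05.


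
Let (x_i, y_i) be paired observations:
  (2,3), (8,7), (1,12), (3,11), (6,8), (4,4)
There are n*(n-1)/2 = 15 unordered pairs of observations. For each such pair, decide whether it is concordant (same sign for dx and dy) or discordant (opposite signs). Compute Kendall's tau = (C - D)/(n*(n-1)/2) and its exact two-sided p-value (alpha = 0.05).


Step 1: Enumerate the 15 unordered pairs (i,j) with i<j and classify each by sign(x_j-x_i) * sign(y_j-y_i).
  (1,2):dx=+6,dy=+4->C; (1,3):dx=-1,dy=+9->D; (1,4):dx=+1,dy=+8->C; (1,5):dx=+4,dy=+5->C
  (1,6):dx=+2,dy=+1->C; (2,3):dx=-7,dy=+5->D; (2,4):dx=-5,dy=+4->D; (2,5):dx=-2,dy=+1->D
  (2,6):dx=-4,dy=-3->C; (3,4):dx=+2,dy=-1->D; (3,5):dx=+5,dy=-4->D; (3,6):dx=+3,dy=-8->D
  (4,5):dx=+3,dy=-3->D; (4,6):dx=+1,dy=-7->D; (5,6):dx=-2,dy=-4->C
Step 2: C = 6, D = 9, total pairs = 15.
Step 3: tau = (C - D)/(n(n-1)/2) = (6 - 9)/15 = -0.200000.
Step 4: Exact two-sided p-value (enumerate n! = 720 permutations of y under H0): p = 0.719444.
Step 5: alpha = 0.05. fail to reject H0.

tau_b = -0.2000 (C=6, D=9), p = 0.719444, fail to reject H0.


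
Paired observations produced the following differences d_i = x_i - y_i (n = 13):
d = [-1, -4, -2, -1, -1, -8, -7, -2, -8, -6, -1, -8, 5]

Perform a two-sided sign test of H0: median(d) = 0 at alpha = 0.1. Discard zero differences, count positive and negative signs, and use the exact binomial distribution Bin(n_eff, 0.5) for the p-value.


Step 1: Discard zero differences. Original n = 13; n_eff = number of nonzero differences = 13.
Nonzero differences (with sign): -1, -4, -2, -1, -1, -8, -7, -2, -8, -6, -1, -8, +5
Step 2: Count signs: positive = 1, negative = 12.
Step 3: Under H0: P(positive) = 0.5, so the number of positives S ~ Bin(13, 0.5).
Step 4: Two-sided exact p-value = sum of Bin(13,0.5) probabilities at or below the observed probability = 0.003418.
Step 5: alpha = 0.1. reject H0.

n_eff = 13, pos = 1, neg = 12, p = 0.003418, reject H0.


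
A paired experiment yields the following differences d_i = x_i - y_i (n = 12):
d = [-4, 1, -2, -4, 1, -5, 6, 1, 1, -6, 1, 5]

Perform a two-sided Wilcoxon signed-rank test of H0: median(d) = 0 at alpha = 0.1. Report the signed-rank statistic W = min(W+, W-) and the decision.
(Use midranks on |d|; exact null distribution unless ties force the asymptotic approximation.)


Step 1: Drop any zero differences (none here) and take |d_i|.
|d| = [4, 1, 2, 4, 1, 5, 6, 1, 1, 6, 1, 5]
Step 2: Midrank |d_i| (ties get averaged ranks).
ranks: |4|->7.5, |1|->3, |2|->6, |4|->7.5, |1|->3, |5|->9.5, |6|->11.5, |1|->3, |1|->3, |6|->11.5, |1|->3, |5|->9.5
Step 3: Attach original signs; sum ranks with positive sign and with negative sign.
W+ = 3 + 3 + 11.5 + 3 + 3 + 3 + 9.5 = 36
W- = 7.5 + 6 + 7.5 + 9.5 + 11.5 = 42
(Check: W+ + W- = 78 should equal n(n+1)/2 = 78.)
Step 4: Test statistic W = min(W+, W-) = 36.
Step 5: Ties in |d|, so use the tie-corrected normal approximation.
        E[W] = n(n+1)/4 = 12*13/4 = 39.
        Tie groups: |d|=1 (t=5), |d|=4 (t=2), |d|=5 (t=2), |d|=6 (t=2); sum(t^3 - t) = 138.
        Var[W] = n(n+1)(2n+1)/24 - sum(t^3-t)/48 = 3900/24 - 138/48 = 159.625.
        z = (W - E[W]) / sqrt(Var[W]) = (36 - 39) / 12.6343 = -0.2374.
        Two-sided p = 2*Phi(z) = 0.812308.
Step 6: alpha = 0.1. fail to reject H0.

W+ = 36, W- = 42, W = min = 36, p = 0.812308, fail to reject H0.


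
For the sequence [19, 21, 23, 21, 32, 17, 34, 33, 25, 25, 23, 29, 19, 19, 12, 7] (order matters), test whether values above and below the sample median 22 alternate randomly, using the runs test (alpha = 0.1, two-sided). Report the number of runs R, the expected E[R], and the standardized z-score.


Step 1: Compute median = 22; label A = above, B = below.
Labels in order: BBABABAAAAAABBBB  (n_A = 8, n_B = 8)
Step 2: Count runs R = 7.
Step 3: Under H0 (random ordering), E[R] = 2*n_A*n_B/(n_A+n_B) + 1 = 2*8*8/16 + 1 = 9.0000.
        Var[R] = 2*n_A*n_B*(2*n_A*n_B - n_A - n_B) / ((n_A+n_B)^2 * (n_A+n_B-1)) = 14336/3840 = 3.7333.
        SD[R] = 1.9322.
Step 4: Continuity-corrected z = (R + 0.5 - E[R]) / SD[R] = (7 + 0.5 - 9.0000) / 1.9322 = -0.7763.
Step 5: Two-sided p-value via normal approximation = 2*(1 - Phi(|z|)) = 0.437558.
Step 6: alpha = 0.1. fail to reject H0.

R = 7, z = -0.7763, p = 0.437558, fail to reject H0.


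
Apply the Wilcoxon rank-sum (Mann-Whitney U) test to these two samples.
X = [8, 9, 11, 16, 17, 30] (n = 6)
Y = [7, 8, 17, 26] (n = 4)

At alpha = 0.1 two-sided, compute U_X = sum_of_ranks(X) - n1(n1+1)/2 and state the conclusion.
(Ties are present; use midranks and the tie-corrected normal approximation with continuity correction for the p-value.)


Step 1: Combine and sort all 10 observations; assign midranks.
sorted (value, group): (7,Y), (8,X), (8,Y), (9,X), (11,X), (16,X), (17,X), (17,Y), (26,Y), (30,X)
ranks: 7->1, 8->2.5, 8->2.5, 9->4, 11->5, 16->6, 17->7.5, 17->7.5, 26->9, 30->10
Step 2: Rank sum for X: R1 = 2.5 + 4 + 5 + 6 + 7.5 + 10 = 35.
Step 3: U_X = R1 - n1(n1+1)/2 = 35 - 6*7/2 = 35 - 21 = 14.
       U_Y = n1*n2 - U_X = 24 - 14 = 10.
Step 4: Ties are present, so use the tie-corrected normal approximation (with continuity correction) for the p-value.
Step 5: p-value = 0.747637; compare to alpha = 0.1. fail to reject H0.

U_X = 14, p = 0.747637, fail to reject H0 at alpha = 0.1.


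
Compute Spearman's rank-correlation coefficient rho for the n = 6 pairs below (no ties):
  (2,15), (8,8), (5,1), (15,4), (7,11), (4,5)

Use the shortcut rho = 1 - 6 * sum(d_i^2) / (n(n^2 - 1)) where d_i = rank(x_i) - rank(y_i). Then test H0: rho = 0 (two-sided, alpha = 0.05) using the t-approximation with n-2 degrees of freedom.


Step 1: Rank x and y separately (midranks; no ties here).
rank(x): 2->1, 8->5, 5->3, 15->6, 7->4, 4->2
rank(y): 15->6, 8->4, 1->1, 4->2, 11->5, 5->3
Step 2: d_i = R_x(i) - R_y(i); compute d_i^2.
  (1-6)^2=25, (5-4)^2=1, (3-1)^2=4, (6-2)^2=16, (4-5)^2=1, (2-3)^2=1
sum(d^2) = 48.
Step 3: rho = 1 - 6*48 / (6*(6^2 - 1)) = 1 - 288/210 = -0.371429.
Step 4: Under H0, t = rho * sqrt((n-2)/(1-rho^2)) = -0.8001 ~ t(4).
Step 5: Two-sided p-value from the t-distribution with 4 df = 0.468478.
Step 6: alpha = 0.05. fail to reject H0.

rho = -0.3714, p = 0.468478, fail to reject H0 at alpha = 0.05.


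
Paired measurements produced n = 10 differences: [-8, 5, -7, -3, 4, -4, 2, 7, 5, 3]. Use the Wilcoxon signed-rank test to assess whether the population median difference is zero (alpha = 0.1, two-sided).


Step 1: Drop any zero differences (none here) and take |d_i|.
|d| = [8, 5, 7, 3, 4, 4, 2, 7, 5, 3]
Step 2: Midrank |d_i| (ties get averaged ranks).
ranks: |8|->10, |5|->6.5, |7|->8.5, |3|->2.5, |4|->4.5, |4|->4.5, |2|->1, |7|->8.5, |5|->6.5, |3|->2.5
Step 3: Attach original signs; sum ranks with positive sign and with negative sign.
W+ = 6.5 + 4.5 + 1 + 8.5 + 6.5 + 2.5 = 29.5
W- = 10 + 8.5 + 2.5 + 4.5 = 25.5
(Check: W+ + W- = 55 should equal n(n+1)/2 = 55.)
Step 4: Test statistic W = min(W+, W-) = 25.5.
Step 5: Ties in |d|, so use the tie-corrected normal approximation.
        E[W] = n(n+1)/4 = 10*11/4 = 27.5.
        Tie groups: |d|=3 (t=2), |d|=4 (t=2), |d|=5 (t=2), |d|=7 (t=2); sum(t^3 - t) = 24.
        Var[W] = n(n+1)(2n+1)/24 - sum(t^3-t)/48 = 2310/24 - 24/48 = 95.75.
        z = (W - E[W]) / sqrt(Var[W]) = (25.5 - 27.5) / 9.7852 = -0.2044.
        Two-sided p = 2*Phi(z) = 0.838048.
Step 6: alpha = 0.1. fail to reject H0.

W+ = 29.5, W- = 25.5, W = min = 25.5, p = 0.838048, fail to reject H0.


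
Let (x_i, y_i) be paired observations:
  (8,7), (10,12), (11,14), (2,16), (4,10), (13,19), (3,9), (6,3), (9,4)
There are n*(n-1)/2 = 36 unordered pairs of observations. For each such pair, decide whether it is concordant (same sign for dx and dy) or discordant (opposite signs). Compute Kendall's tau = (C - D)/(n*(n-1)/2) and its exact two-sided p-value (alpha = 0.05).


Step 1: Enumerate the 36 unordered pairs (i,j) with i<j and classify each by sign(x_j-x_i) * sign(y_j-y_i).
  (1,2):dx=+2,dy=+5->C; (1,3):dx=+3,dy=+7->C; (1,4):dx=-6,dy=+9->D; (1,5):dx=-4,dy=+3->D
  (1,6):dx=+5,dy=+12->C; (1,7):dx=-5,dy=+2->D; (1,8):dx=-2,dy=-4->C; (1,9):dx=+1,dy=-3->D
  (2,3):dx=+1,dy=+2->C; (2,4):dx=-8,dy=+4->D; (2,5):dx=-6,dy=-2->C; (2,6):dx=+3,dy=+7->C
  (2,7):dx=-7,dy=-3->C; (2,8):dx=-4,dy=-9->C; (2,9):dx=-1,dy=-8->C; (3,4):dx=-9,dy=+2->D
  (3,5):dx=-7,dy=-4->C; (3,6):dx=+2,dy=+5->C; (3,7):dx=-8,dy=-5->C; (3,8):dx=-5,dy=-11->C
  (3,9):dx=-2,dy=-10->C; (4,5):dx=+2,dy=-6->D; (4,6):dx=+11,dy=+3->C; (4,7):dx=+1,dy=-7->D
  (4,8):dx=+4,dy=-13->D; (4,9):dx=+7,dy=-12->D; (5,6):dx=+9,dy=+9->C; (5,7):dx=-1,dy=-1->C
  (5,8):dx=+2,dy=-7->D; (5,9):dx=+5,dy=-6->D; (6,7):dx=-10,dy=-10->C; (6,8):dx=-7,dy=-16->C
  (6,9):dx=-4,dy=-15->C; (7,8):dx=+3,dy=-6->D; (7,9):dx=+6,dy=-5->D; (8,9):dx=+3,dy=+1->C
Step 2: C = 22, D = 14, total pairs = 36.
Step 3: tau = (C - D)/(n(n-1)/2) = (22 - 14)/36 = 0.222222.
Step 4: Exact two-sided p-value (enumerate n! = 362880 permutations of y under H0): p = 0.476709.
Step 5: alpha = 0.05. fail to reject H0.

tau_b = 0.2222 (C=22, D=14), p = 0.476709, fail to reject H0.


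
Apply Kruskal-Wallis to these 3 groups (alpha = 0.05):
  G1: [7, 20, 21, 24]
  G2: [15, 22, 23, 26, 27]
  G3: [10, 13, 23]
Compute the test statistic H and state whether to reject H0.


Step 1: Combine all N = 12 observations and assign midranks.
sorted (value, group, rank): (7,G1,1), (10,G3,2), (13,G3,3), (15,G2,4), (20,G1,5), (21,G1,6), (22,G2,7), (23,G2,8.5), (23,G3,8.5), (24,G1,10), (26,G2,11), (27,G2,12)
Step 2: Sum ranks within each group.
R_1 = 22 (n_1 = 4)
R_2 = 42.5 (n_2 = 5)
R_3 = 13.5 (n_3 = 3)
Step 3: H = 12/(N(N+1)) * sum(R_i^2/n_i) - 3(N+1)
     = 12/(12*13) * (22^2/4 + 42.5^2/5 + 13.5^2/3) - 3*13
     = 0.076923 * 543 - 39
     = 2.769231.
Step 4: Ties present; correction factor C = 1 - 6/(12^3 - 12) = 0.996503. Corrected H = 2.769231 / 0.996503 = 2.778947.
Step 5: Under H0, H ~ chi^2(2); p-value = 0.249206.
Step 6: alpha = 0.05. fail to reject H0.

H = 2.7789, df = 2, p = 0.249206, fail to reject H0.


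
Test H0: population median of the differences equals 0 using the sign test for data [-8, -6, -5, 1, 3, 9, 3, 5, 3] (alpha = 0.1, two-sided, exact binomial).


Step 1: Discard zero differences. Original n = 9; n_eff = number of nonzero differences = 9.
Nonzero differences (with sign): -8, -6, -5, +1, +3, +9, +3, +5, +3
Step 2: Count signs: positive = 6, negative = 3.
Step 3: Under H0: P(positive) = 0.5, so the number of positives S ~ Bin(9, 0.5).
Step 4: Two-sided exact p-value = sum of Bin(9,0.5) probabilities at or below the observed probability = 0.507812.
Step 5: alpha = 0.1. fail to reject H0.

n_eff = 9, pos = 6, neg = 3, p = 0.507812, fail to reject H0.


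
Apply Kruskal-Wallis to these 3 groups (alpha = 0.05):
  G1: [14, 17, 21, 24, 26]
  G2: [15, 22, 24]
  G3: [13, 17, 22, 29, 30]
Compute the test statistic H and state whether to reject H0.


Step 1: Combine all N = 13 observations and assign midranks.
sorted (value, group, rank): (13,G3,1), (14,G1,2), (15,G2,3), (17,G1,4.5), (17,G3,4.5), (21,G1,6), (22,G2,7.5), (22,G3,7.5), (24,G1,9.5), (24,G2,9.5), (26,G1,11), (29,G3,12), (30,G3,13)
Step 2: Sum ranks within each group.
R_1 = 33 (n_1 = 5)
R_2 = 20 (n_2 = 3)
R_3 = 38 (n_3 = 5)
Step 3: H = 12/(N(N+1)) * sum(R_i^2/n_i) - 3(N+1)
     = 12/(13*14) * (33^2/5 + 20^2/3 + 38^2/5) - 3*14
     = 0.065934 * 639.933 - 42
     = 0.193407.
Step 4: Ties present; correction factor C = 1 - 18/(13^3 - 13) = 0.991758. Corrected H = 0.193407 / 0.991758 = 0.195014.
Step 5: Under H0, H ~ chi^2(2); p-value = 0.907096.
Step 6: alpha = 0.05. fail to reject H0.

H = 0.1950, df = 2, p = 0.907096, fail to reject H0.


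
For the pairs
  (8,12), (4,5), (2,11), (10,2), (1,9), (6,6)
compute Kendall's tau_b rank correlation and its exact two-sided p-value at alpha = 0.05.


Step 1: Enumerate the 15 unordered pairs (i,j) with i<j and classify each by sign(x_j-x_i) * sign(y_j-y_i).
  (1,2):dx=-4,dy=-7->C; (1,3):dx=-6,dy=-1->C; (1,4):dx=+2,dy=-10->D; (1,5):dx=-7,dy=-3->C
  (1,6):dx=-2,dy=-6->C; (2,3):dx=-2,dy=+6->D; (2,4):dx=+6,dy=-3->D; (2,5):dx=-3,dy=+4->D
  (2,6):dx=+2,dy=+1->C; (3,4):dx=+8,dy=-9->D; (3,5):dx=-1,dy=-2->C; (3,6):dx=+4,dy=-5->D
  (4,5):dx=-9,dy=+7->D; (4,6):dx=-4,dy=+4->D; (5,6):dx=+5,dy=-3->D
Step 2: C = 6, D = 9, total pairs = 15.
Step 3: tau = (C - D)/(n(n-1)/2) = (6 - 9)/15 = -0.200000.
Step 4: Exact two-sided p-value (enumerate n! = 720 permutations of y under H0): p = 0.719444.
Step 5: alpha = 0.05. fail to reject H0.

tau_b = -0.2000 (C=6, D=9), p = 0.719444, fail to reject H0.


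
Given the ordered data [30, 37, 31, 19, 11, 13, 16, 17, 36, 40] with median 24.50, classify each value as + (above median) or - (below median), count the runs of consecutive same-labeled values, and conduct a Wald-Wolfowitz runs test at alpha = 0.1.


Step 1: Compute median = 24.50; label A = above, B = below.
Labels in order: AAABBBBBAA  (n_A = 5, n_B = 5)
Step 2: Count runs R = 3.
Step 3: Under H0 (random ordering), E[R] = 2*n_A*n_B/(n_A+n_B) + 1 = 2*5*5/10 + 1 = 6.0000.
        Var[R] = 2*n_A*n_B*(2*n_A*n_B - n_A - n_B) / ((n_A+n_B)^2 * (n_A+n_B-1)) = 2000/900 = 2.2222.
        SD[R] = 1.4907.
Step 4: Continuity-corrected z = (R + 0.5 - E[R]) / SD[R] = (3 + 0.5 - 6.0000) / 1.4907 = -1.6771.
Step 5: Two-sided p-value via normal approximation = 2*(1 - Phi(|z|)) = 0.093533.
Step 6: alpha = 0.1. reject H0.

R = 3, z = -1.6771, p = 0.093533, reject H0.


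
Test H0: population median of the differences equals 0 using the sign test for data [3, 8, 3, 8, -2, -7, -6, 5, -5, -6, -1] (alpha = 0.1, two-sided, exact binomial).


Step 1: Discard zero differences. Original n = 11; n_eff = number of nonzero differences = 11.
Nonzero differences (with sign): +3, +8, +3, +8, -2, -7, -6, +5, -5, -6, -1
Step 2: Count signs: positive = 5, negative = 6.
Step 3: Under H0: P(positive) = 0.5, so the number of positives S ~ Bin(11, 0.5).
Step 4: Two-sided exact p-value = sum of Bin(11,0.5) probabilities at or below the observed probability = 1.000000.
Step 5: alpha = 0.1. fail to reject H0.

n_eff = 11, pos = 5, neg = 6, p = 1.000000, fail to reject H0.
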